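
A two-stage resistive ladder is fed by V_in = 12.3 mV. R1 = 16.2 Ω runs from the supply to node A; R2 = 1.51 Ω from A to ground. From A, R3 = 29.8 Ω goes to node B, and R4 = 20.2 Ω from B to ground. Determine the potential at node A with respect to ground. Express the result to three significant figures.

V_A ≈ 1.02 mV

Node A sees R2 in parallel with the series input of stage 2, R3 + R4 = 50.00 Ω.
Effective lower resistance at A: R2 ‖ 50.00 = 1.466 Ω.
First divider: V_A = V_in · 1.466/(16.2 + 1.466) = 1.021 mV.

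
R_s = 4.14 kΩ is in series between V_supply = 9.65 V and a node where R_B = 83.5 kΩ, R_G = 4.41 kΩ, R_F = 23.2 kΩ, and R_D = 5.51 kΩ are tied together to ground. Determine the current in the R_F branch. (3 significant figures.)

I ≈ 0.143 mA

Parallel bank: R_p = 1/(1/83.5 + 1/4.41 + 1/23.2 + 1/5.51) = 2.158 kΩ.
Node voltage V_A = V_supply · R_p/(R_s + R_p) = 9.65 × 0.3427 = 3.307 V.
I(R_F) = V_A / R_F = 3.307/23.2 = 0.1425 mA.
(Equivalently: I_total = 1.532 mA, then current-divider fraction G_k/ΣG = 0.09303.)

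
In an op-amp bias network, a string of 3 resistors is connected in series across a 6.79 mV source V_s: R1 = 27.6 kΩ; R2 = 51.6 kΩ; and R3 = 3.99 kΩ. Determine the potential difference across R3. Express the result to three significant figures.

Series total: ΣR = 27.6 + 51.6 + 3.99 = 83.19 kΩ.
By the voltage-divider rule, V = 6.79 × 3.990/83.19 = 0.3257 mV.

V ≈ 0.326 mV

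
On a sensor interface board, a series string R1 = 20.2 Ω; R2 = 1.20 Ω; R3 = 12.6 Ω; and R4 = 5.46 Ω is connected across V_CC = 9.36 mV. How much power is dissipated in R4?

The common current is I = 9.36/39.46 = 0.2372 mA.
P = I²R = 0.05626 × 5.46 = 0.3072 µW.

P ≈ 0.307 µW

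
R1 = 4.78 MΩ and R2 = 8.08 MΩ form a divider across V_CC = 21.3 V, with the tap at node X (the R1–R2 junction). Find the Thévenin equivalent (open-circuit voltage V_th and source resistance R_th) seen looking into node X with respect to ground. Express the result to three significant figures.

With X open, the divider is unloaded: V_th = 21.3 × 8.08/12.86 = 13.38 V.
Looking into X with the source shorted: R_th = R1·R2/(R1+R2) = 4.780 × 8.08/12.86 = 3.003 MΩ.

V_th ≈ 13.4 V, R_th ≈ 3.00 MΩ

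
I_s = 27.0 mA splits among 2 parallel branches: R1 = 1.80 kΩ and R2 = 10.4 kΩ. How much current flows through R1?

Two-branch current divider: I_k = I_s · R_other/(R_1 + R_2).
So I = 27.0 × 10.4/12.20 = 23.02 mA.

I ≈ 23.0 mA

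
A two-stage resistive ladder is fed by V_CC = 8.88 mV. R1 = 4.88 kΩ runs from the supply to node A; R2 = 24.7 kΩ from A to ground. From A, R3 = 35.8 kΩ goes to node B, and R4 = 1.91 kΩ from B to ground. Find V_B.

Node A sees R2 in parallel with the series input of stage 2, R3 + R4 = 37.71 kΩ.
R2 ‖ (R3+R4) = 14.92 kΩ.
So V_A = 8.88 × 0.7536 = 6.692 mV.
Stage 2 is unloaded, so V_B = V_A · R4/(R3+R4) = 6.692 × 1.91/37.71 = 0.3389 mV.

V_B ≈ 0.339 mV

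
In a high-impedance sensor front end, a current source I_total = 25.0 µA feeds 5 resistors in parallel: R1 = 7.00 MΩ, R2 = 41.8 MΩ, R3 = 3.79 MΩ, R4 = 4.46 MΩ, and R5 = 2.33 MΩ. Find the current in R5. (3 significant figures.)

Total conductance ΣG = 1/7.00 + 1/41.8 + 1/3.79 + 1/4.46 + 1/2.33 = 1.084 (units of 1/MΩ).
R5 takes the fraction G_k/ΣG = 0.4292/1.084 = 0.3959, so I = 25.0 × 0.3959 = 9.898 µA.

I ≈ 9.90 µA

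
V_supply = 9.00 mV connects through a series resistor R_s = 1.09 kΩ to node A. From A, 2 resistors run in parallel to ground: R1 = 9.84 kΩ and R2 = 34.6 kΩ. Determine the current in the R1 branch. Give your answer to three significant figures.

I ≈ 0.801 µA

Combine the parallel branches: R_p = (1/9.84 + 1/34.6)⁻¹ = 7.661 kΩ.
V_A by voltage divider: V_A = 9.00 × 7.661/(1.09 + 7.661) = 7.879 mV.
I(R1) = V_A / R1 = 7.879/9.84 = 0.8007 µA.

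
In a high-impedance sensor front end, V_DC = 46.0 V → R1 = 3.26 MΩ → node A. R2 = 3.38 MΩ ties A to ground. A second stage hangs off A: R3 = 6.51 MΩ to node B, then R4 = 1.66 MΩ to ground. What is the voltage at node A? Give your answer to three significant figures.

V_A ≈ 19.5 V

Looking into the second stage from A: R3 + R4 = 8.170 MΩ appears in parallel with R2.
Effective lower resistance at A: R2 ‖ 8.170 = 2.391 MΩ.
First divider: V_A = V_DC · 2.391/(3.26 + 2.391) = 19.46 V.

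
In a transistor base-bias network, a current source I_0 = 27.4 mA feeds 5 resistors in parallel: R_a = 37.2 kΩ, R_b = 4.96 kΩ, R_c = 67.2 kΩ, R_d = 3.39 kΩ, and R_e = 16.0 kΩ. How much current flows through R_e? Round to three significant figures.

I ≈ 2.85 mA

Total conductance ΣG = 1/37.2 + 1/4.96 + 1/67.2 + 1/3.39 + 1/16.0 = 0.6009 (units of 1/kΩ).
By the current-divider rule, I = I_0 · G_k/ΣG = 27.4 × 0.1040 = 2.850 mA.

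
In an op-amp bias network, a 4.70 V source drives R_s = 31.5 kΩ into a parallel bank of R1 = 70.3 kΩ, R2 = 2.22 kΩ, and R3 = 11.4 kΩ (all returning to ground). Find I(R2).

I ≈ 0.115 mA

Equivalent of the parallel group: R_p = 1.810 kΩ.
V_A by voltage divider: V_A = 4.70 × 1.810/(31.5 + 1.810) = 0.2554 V.
Branch current I = V_A/R2 = 0.2554/2.22 = 0.1151 mA.
(Equivalently: I_total = 0.1411 mA, then current-divider fraction G_k/ΣG = 0.8155.)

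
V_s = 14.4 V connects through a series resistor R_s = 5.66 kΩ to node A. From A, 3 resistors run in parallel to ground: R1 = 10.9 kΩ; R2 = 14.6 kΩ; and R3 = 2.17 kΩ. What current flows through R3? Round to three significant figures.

Combine the parallel branches: R_p = (1/10.9 + 1/14.6 + 1/2.17)⁻¹ = 1.610 kΩ.
V_A by voltage divider: V_A = 14.4 × 1.610/(5.66 + 1.610) = 3.189 V.
Branch current I = V_A/R3 = 3.189/2.17 = 1.470 mA.
(Equivalently: I_total = 1.981 mA, then current-divider fraction G_k/ΣG = 0.7420.)

I ≈ 1.47 mA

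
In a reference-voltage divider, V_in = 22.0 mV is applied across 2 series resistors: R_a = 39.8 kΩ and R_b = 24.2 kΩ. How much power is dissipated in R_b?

P ≈ 2.86 nW

The common current is I = 22.0/64.00 = 0.3438 µA.
P = I²R = 0.1182 × 24.2 = 2.860 nW.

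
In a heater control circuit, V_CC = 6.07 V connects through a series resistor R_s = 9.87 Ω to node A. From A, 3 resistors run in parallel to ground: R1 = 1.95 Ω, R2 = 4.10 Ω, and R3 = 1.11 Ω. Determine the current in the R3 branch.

Combine the parallel branches: R_p = (1/1.95 + 1/4.10 + 1/1.11)⁻¹ = 0.6033 Ω.
V_A = 6.07 × 0.6033/10.47 = 0.3496 V.
Branch current I = V_A/R3 = 0.3496/1.11 = 0.3150 A.
(Check via current divider: I_total = 0.5796 A; share G_k/ΣG = 0.5435 → same result.)

I ≈ 0.315 A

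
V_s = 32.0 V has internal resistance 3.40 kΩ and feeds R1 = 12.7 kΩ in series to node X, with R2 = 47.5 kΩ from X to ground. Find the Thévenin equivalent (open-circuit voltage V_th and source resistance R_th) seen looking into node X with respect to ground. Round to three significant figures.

V_th ≈ 23.9 V, R_th ≈ 12.0 kΩ

R1' = 3.40 + 12.7 = 16.10 kΩ (source resistance + R1).
Open-circuit (no load on X): V_th = V_s · R2/(R1' + R2) = 32.0 × 47.5/(16.10 + 47.5) = 23.90 V.
With V_s suppressed (replaced by a short), R_th = R1' ‖ R2 = (16.10 × 47.5)/(16.10 + 47.5) = 12.02 kΩ.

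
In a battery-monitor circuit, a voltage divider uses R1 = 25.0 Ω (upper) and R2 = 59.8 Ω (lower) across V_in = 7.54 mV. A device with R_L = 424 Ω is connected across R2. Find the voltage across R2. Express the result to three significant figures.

V_out ≈ 5.10 mV

R2 ‖ R_L = (59.8 × 424)/(59.8 + 424) = 52.41 Ω.
Now apply the divider: V_out = 7.54 × 0.6770 = 5.105 mV.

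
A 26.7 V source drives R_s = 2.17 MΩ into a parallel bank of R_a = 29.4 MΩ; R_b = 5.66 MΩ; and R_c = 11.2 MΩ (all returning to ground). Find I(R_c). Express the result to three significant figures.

I ≈ 1.44 µA

Combine the parallel branches: R_p = (1/29.4 + 1/5.66 + 1/11.2)⁻¹ = 3.334 MΩ.
Node voltage V_A = V_s · R_p/(R_s + R_p) = 26.7 × 0.6057 = 16.17 V.
I(R_c) = V_A / R_c = 16.17/11.2 = 1.444 µA.
(Equivalently: I_total = 4.851 µA, then current-divider fraction G_k/ΣG = 0.2976.)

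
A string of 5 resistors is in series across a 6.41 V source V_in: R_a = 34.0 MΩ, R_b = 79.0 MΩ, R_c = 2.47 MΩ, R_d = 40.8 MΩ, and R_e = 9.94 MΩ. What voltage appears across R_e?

V ≈ 0.383 V

ΣR = 34.0 + 79.0 + 2.47 + 40.8 + 9.94 = 166.2 MΩ.
Voltage divider: V = V_in · (9.940 / 166.2) = 6.41 × 0.05980 = 0.3833 V.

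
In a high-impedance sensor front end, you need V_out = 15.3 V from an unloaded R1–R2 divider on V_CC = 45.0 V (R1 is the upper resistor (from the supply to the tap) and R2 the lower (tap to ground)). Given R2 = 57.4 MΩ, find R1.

R1 ≈ 111 MΩ

Required fraction k = V_out/V_CC = 0.3400.
Rearranging, R1 = R2·(1−k)/k = 57.4 × 1.941 = 111.4 MΩ.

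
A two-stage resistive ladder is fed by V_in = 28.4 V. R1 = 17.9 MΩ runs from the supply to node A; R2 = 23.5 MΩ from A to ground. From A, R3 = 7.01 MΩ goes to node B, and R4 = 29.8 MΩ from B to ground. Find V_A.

Node A sees R2 in parallel with the series input of stage 2, R3 + R4 = 36.81 MΩ.
Effective lower resistance at A: R2 ‖ 36.81 = 14.34 MΩ.
First divider: V_A = V_in · 14.34/(17.9 + 14.34) = 12.63 V.

V_A ≈ 12.6 V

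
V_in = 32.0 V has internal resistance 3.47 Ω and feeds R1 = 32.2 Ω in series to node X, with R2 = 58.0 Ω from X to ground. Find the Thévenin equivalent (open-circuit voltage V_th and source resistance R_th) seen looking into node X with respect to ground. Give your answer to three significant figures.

V_th ≈ 19.8 V, R_th ≈ 22.1 Ω

R1' = 3.47 + 32.2 = 35.67 Ω (source resistance + R1).
With X open, the divider is unloaded: V_th = 32.0 × 58.0/93.67 = 19.81 V.
With V_in suppressed (replaced by a short), R_th = R1' ‖ R2 = (35.67 × 58.0)/(35.67 + 58.0) = 22.09 Ω.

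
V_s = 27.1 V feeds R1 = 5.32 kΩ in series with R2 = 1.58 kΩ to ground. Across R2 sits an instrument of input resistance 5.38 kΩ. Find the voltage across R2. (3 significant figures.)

V_out ≈ 5.06 V

R2 ‖ R_L = (1.58 × 5.38)/(1.58 + 5.38) = 1.221 kΩ.
Voltage divider with the loaded lower leg: V_out = 27.1 × 1.221/(5.32 + 1.221) = 27.1 × 0.1867 = 5.060 V.
(Unloaded it would be 6.21 V; the load pulls it down.)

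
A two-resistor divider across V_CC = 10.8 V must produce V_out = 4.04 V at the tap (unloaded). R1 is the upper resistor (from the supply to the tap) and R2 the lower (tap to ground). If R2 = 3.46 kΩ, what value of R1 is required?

R1 ≈ 5.79 kΩ

The divider ratio is R2/(R1+R2) = 4.04/10.8 = 0.3741.
R1 = R2·(1/k − 1) = 3.46 × 1.673 = 5.790 kΩ.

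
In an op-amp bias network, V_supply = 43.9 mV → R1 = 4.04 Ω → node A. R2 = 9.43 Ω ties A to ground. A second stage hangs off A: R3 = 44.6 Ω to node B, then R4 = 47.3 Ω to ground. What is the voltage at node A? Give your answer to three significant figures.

V_A ≈ 29.8 mV

The second stage (R3 + R4 = 91.90 Ω) loads node A in parallel with R2.
Effective lower resistance at A: R2 ‖ 91.90 = 8.552 Ω.
V_A = 43.9 × 8.552/(4.04 + 8.552) = 29.82 mV.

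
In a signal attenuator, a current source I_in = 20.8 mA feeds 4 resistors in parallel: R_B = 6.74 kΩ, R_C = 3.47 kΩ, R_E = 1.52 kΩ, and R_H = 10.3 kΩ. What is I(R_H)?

I ≈ 1.69 mA

ΣG = 1/6.74 + 1/3.47 + 1/1.52 + 1/10.3 = 1.192.
By the current-divider rule, I = I_in · G_k/ΣG = 20.8 × 0.08148 = 1.695 mA.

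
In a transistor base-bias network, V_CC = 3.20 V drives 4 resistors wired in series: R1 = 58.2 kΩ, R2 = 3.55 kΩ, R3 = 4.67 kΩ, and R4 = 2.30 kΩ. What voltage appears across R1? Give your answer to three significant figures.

Total series resistance ΣR = 58.2 + 3.55 + 4.67 + 2.30 = 68.72 kΩ.
V = V_CC · R/ΣR = 3.20 × 0.8469 = 2.710 V.

V ≈ 2.71 V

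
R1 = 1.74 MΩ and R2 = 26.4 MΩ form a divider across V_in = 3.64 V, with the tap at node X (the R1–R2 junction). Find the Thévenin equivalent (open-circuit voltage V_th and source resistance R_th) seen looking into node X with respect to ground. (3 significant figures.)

Open-circuit (no load on X): V_th = V_in · R2/(R1 + R2) = 3.64 × 26.4/(1.740 + 26.4) = 3.415 V.
With V_in suppressed (replaced by a short), R_th = R1 ‖ R2 = (1.740 × 26.4)/(1.740 + 26.4) = 1.632 MΩ.

V_th ≈ 3.41 V, R_th ≈ 1.63 MΩ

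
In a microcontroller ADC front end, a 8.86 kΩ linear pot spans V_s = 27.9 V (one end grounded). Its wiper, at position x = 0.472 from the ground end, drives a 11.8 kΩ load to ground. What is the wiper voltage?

Split the track: R_lower = x·R_p = 4.182 kΩ, R_upper = (1−x)·R_p = 4.678 kΩ.
R_L loads the lower segment: effective lower R = 3.088 kΩ.
Then V_out = V_s · 3.088/(4.678 + 3.088) = 11.09 V.

V_out ≈ 11.1 V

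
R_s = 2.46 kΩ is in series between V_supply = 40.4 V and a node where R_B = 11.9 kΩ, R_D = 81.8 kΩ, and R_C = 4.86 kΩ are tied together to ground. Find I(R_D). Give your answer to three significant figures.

Equivalent of the parallel group: R_p = 3.311 kΩ.
V_A by voltage divider: V_A = 40.4 × 3.311/(2.46 + 3.311) = 23.18 V.
I(R_D) = V_A / R_D = 23.18/81.8 = 0.2834 mA.
(Equivalently: I_total = 7.000 mA, then current-divider fraction G_k/ΣG = 0.04048.)

I ≈ 0.283 mA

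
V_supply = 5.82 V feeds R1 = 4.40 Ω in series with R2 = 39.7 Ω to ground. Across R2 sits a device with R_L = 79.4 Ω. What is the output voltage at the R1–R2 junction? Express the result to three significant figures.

V_out ≈ 4.99 V

First combine the lower leg with the load: R2 ‖ R_L = 26.47 Ω.
Then V_out = V_supply · R2'/(R1 + R2') = 5.82 × 26.47/30.87 = 4.990 V.
(Unloaded it would be 5.24 V; the load pulls it down.)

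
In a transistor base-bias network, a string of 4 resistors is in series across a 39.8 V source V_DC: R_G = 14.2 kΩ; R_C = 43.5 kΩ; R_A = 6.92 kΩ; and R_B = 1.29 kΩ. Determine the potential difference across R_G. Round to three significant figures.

ΣR = 14.2 + 43.5 + 6.92 + 1.29 = 65.91 kΩ.
By the voltage-divider rule, V = 39.8 × 14.20/65.91 = 8.575 V.

V ≈ 8.57 V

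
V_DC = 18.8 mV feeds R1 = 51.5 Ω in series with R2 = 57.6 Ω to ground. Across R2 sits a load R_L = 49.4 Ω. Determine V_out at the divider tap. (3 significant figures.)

V_out ≈ 6.40 mV

The load sits in parallel with R2, giving an effective lower resistance R2' = R2·R_L/(R2+R_L) = 26.59 Ω.
Now apply the divider: V_out = 18.8 × 0.3405 = 6.402 mV.
(Unloaded it would be 9.93 mV; the load pulls it down.)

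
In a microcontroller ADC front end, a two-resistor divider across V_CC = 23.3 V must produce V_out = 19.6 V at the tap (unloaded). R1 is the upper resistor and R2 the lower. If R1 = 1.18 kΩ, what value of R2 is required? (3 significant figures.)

The divider ratio is R2/(R1+R2) = 19.6/23.3 = 0.8412.
So R2 = R1 · V_out/(V_CC − V_out) = 1.18 × 19.6/(23.3 − 19.6) = 1.18 × 5.297 = 6.251 kΩ.

R2 ≈ 6.25 kΩ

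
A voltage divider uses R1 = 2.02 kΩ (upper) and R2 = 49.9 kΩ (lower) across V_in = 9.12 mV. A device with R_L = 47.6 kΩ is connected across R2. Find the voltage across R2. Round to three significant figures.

V_out ≈ 8.42 mV

The load sits in parallel with R2, giving an effective lower resistance R2' = R2·R_L/(R2+R_L) = 24.36 kΩ.
Then V_out = V_in · R2'/(R1 + R2') = 9.12 × 24.36/26.38 = 8.422 mV.
(Unloaded it would be 8.77 mV; the load pulls it down.)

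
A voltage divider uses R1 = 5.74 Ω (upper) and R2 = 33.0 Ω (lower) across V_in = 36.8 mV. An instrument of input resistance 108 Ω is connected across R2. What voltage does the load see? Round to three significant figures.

V_out ≈ 30.0 mV

The load sits in parallel with R2, giving an effective lower resistance R2' = R2·R_L/(R2+R_L) = 25.28 Ω.
Now apply the divider: V_out = 36.8 × 0.8149 = 29.99 mV.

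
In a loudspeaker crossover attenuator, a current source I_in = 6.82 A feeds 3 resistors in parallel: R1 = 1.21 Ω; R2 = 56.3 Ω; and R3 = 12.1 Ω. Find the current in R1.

I ≈ 6.08 A

Total conductance ΣG = 1/1.21 + 1/56.3 + 1/12.1 = 0.9269 (units of 1/Ω).
R1 takes the fraction G_k/ΣG = 0.8264/0.9269 = 0.8917, so I = 6.82 × 0.8917 = 6.081 A.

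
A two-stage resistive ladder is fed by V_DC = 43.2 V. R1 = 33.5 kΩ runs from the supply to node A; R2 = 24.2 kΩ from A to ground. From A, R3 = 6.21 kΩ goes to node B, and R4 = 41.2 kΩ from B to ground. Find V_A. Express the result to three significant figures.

V_A ≈ 14.0 V

The second stage (R3 + R4 = 47.41 kΩ) loads node A in parallel with R2.
Effective lower resistance at A: R2 ‖ 47.41 = 16.02 kΩ.
V_A = 43.2 × 16.02/(33.5 + 16.02) = 13.98 V.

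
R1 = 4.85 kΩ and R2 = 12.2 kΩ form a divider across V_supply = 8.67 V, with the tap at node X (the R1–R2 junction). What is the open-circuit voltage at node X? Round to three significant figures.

V_th ≈ 6.20 V

V_th is the unloaded tap voltage: V_supply · R2/(R1+R2) = 8.67 × 0.7155 = 6.204 V.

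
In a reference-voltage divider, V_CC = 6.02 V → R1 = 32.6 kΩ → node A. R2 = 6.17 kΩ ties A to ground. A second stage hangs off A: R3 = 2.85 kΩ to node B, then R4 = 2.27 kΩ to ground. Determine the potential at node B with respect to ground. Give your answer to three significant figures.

Looking into the second stage from A: R3 + R4 = 5.120 kΩ appears in parallel with R2.
Effective lower resistance at A: R2 ‖ 5.120 = 2.798 kΩ.
V_A = 6.02 × 2.798/(32.6 + 2.798) = 0.4759 V.
V_B = V_A × 0.4434 = 0.2110 V.

V_B ≈ 0.211 V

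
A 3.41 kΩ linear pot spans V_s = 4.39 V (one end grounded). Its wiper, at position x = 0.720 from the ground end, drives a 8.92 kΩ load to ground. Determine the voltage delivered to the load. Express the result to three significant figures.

V_out ≈ 2.93 V

The pot divides into 0.9548 kΩ above the wiper and 2.455 kΩ below.
R_L loads the lower segment: effective lower R = 1.925 kΩ.
Then V_out = V_s · 1.925/(0.9548 + 1.925) = 2.935 V.
(Unloaded: V_out = x·V_s = 3.16 V.)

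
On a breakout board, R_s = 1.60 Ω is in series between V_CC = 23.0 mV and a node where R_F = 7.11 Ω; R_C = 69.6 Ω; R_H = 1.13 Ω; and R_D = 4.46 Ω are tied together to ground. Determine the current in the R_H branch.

I ≈ 6.73 mA

Equivalent of the parallel group: R_p = 0.7910 Ω.
V_A = 23.0 × 0.7910/2.391 = 7.609 mV.
I(R_H) = V_A / R_H = 7.609/1.13 = 6.734 mA.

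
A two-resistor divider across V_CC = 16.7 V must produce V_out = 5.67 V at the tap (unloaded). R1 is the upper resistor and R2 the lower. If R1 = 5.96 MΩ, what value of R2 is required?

R2 ≈ 3.06 MΩ

The divider ratio is R2/(R1+R2) = 5.67/16.7 = 0.3395.
R2 = R1 · 0.3395/(1 − 0.3395) = 3.064 MΩ.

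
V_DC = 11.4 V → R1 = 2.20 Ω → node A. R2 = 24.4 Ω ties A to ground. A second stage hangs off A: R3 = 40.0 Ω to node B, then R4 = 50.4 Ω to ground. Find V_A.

V_A ≈ 10.2 V

Node A sees R2 in parallel with the series input of stage 2, R3 + R4 = 90.40 Ω.
Effective lower resistance at A: R2 ‖ 90.40 = 19.21 Ω.
So V_A = 11.4 × 0.8973 = 10.23 V.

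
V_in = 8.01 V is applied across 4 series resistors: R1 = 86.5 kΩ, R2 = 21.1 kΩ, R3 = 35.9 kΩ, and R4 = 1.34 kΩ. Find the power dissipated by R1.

P ≈ 0.265 mW

The common current is I = 8.01/144.8 = 0.05530 mA.
P = I²R = 0.003058 × 86.5 = 0.2645 mW.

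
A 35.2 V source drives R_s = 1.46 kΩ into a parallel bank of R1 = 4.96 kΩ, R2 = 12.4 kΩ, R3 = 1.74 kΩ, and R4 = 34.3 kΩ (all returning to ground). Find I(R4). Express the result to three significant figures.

Combine the parallel branches: R_p = (1/4.96 + 1/12.4 + 1/1.74 + 1/34.3)⁻¹ = 1.129 kΩ.
V_A = 35.2 × 1.129/2.589 = 15.35 V.
Branch current I = V_A/R4 = 15.35/34.3 = 0.4474 mA.

I ≈ 0.447 mA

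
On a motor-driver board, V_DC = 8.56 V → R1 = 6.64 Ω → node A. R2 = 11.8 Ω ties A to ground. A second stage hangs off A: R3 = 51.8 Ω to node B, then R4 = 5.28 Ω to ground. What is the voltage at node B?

V_B ≈ 0.472 V

Looking into the second stage from A: R3 + R4 = 57.08 Ω appears in parallel with R2.
Effective lower resistance at A: R2 ‖ 57.08 = 9.779 Ω.
V_A = 8.56 × 9.779/(6.64 + 9.779) = 5.098 V.
V_B = V_A × 0.09250 = 0.4716 V.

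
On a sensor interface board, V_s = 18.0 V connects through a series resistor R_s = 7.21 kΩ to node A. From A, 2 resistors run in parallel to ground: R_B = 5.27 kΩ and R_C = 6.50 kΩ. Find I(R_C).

I ≈ 0.796 mA

Combine the parallel branches: R_p = (1/5.27 + 1/6.50)⁻¹ = 2.910 kΩ.
Node voltage V_A = V_s · R_p/(R_s + R_p) = 18.0 × 0.2876 = 5.176 V.
I(R_C) = V_A / R_C = 5.176/6.50 = 0.7964 mA.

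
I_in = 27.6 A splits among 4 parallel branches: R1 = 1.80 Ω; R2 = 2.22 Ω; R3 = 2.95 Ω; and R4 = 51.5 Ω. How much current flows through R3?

ΣG = 1/1.80 + 1/2.22 + 1/2.95 + 1/51.5 = 1.364.
Current divider: I(R3) = I_in · G_k/ΣG = 27.6 × (0.3390/1.364) = 27.6 × 0.2484 = 6.857 A.

I ≈ 6.86 A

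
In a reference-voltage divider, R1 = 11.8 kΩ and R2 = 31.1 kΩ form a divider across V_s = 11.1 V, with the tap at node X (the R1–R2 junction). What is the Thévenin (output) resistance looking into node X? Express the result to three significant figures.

Zeroing V_s shorts the top of R1 to ground, so R_th = R1 ‖ R2 = 8.554 kΩ.

R_th ≈ 8.55 kΩ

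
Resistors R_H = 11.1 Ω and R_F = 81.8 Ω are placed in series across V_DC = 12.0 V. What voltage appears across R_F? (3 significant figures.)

V ≈ 10.6 V

ΣR = 11.1 + 81.8 = 92.90 Ω.
By the voltage-divider rule, V = 12.0 × 81.80/92.90 = 10.57 V.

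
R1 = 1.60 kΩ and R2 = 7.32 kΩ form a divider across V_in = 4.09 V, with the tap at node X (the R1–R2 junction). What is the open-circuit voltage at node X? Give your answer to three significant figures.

V_th ≈ 3.36 V

V_th is the unloaded tap voltage: V_in · R2/(R1+R2) = 4.09 × 0.8206 = 3.356 V.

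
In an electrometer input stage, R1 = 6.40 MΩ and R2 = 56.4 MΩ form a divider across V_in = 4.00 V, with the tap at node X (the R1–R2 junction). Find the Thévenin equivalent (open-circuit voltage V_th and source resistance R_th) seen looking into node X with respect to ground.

V_th ≈ 3.59 V, R_th ≈ 5.75 MΩ

With X open, the divider is unloaded: V_th = 4.00 × 56.4/62.80 = 3.592 V.
With V_in suppressed (replaced by a short), R_th = R1 ‖ R2 = (6.400 × 56.4)/(6.400 + 56.4) = 5.748 MΩ.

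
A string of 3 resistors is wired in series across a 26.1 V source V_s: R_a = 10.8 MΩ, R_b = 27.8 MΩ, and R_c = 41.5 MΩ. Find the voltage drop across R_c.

V ≈ 13.5 V

Series total: ΣR = 10.8 + 27.8 + 41.5 = 80.10 MΩ.
Voltage divider: V = V_s · (41.50 / 80.10) = 26.1 × 0.5181 = 13.52 V.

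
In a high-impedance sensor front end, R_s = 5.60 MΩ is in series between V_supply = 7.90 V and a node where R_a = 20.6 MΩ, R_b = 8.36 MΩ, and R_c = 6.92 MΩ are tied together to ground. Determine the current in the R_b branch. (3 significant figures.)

I ≈ 0.344 µA

Combine the parallel branches: R_p = (1/20.6 + 1/8.36 + 1/6.92)⁻¹ = 3.198 MΩ.
V_A = 7.90 × 3.198/8.798 = 2.872 V.
Branch current I = V_A/R_b = 2.872/8.36 = 0.3435 µA.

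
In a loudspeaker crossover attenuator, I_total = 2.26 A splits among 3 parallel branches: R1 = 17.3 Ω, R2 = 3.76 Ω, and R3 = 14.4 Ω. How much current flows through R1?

Total conductance ΣG = 1/17.3 + 1/3.76 + 1/14.4 = 0.3932 (units of 1/Ω).
R1 takes the fraction G_k/ΣG = 0.05780/0.3932 = 0.1470, so I = 2.26 × 0.1470 = 0.3322 A.

I ≈ 0.332 A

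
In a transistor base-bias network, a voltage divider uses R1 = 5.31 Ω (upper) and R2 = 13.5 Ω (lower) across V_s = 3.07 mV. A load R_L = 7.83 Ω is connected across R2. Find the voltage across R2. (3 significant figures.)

V_out ≈ 1.48 mV

First combine the lower leg with the load: R2 ‖ R_L = 4.956 Ω.
Now apply the divider: V_out = 3.07 × 0.4827 = 1.482 mV.
(Unloaded it would be 2.20 mV; the load pulls it down.)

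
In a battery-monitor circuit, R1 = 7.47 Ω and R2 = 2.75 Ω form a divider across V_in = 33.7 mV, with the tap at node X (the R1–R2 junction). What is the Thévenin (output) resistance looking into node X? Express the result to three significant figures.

R_th ≈ 2.01 Ω

Zeroing V_in shorts the top of R1 to ground, so R_th = R1 ‖ R2 = 2.010 Ω.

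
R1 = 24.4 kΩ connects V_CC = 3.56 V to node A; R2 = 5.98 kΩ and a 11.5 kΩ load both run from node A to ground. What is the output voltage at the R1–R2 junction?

First combine the lower leg with the load: R2 ‖ R_L = 3.934 kΩ.
Now apply the divider: V_out = 3.56 × 0.1389 = 0.4943 V.

V_out ≈ 0.494 V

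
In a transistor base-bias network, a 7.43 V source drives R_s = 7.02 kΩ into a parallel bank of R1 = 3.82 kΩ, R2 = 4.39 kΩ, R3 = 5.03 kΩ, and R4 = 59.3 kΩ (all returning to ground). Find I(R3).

Equivalent of the parallel group: R_p = 1.418 kΩ.
Node voltage V_A = V_s · R_p/(R_s + R_p) = 7.43 × 0.1680 = 1.249 V.
I(R3) = V_A / R3 = 1.249/5.03 = 0.2482 mA.

I ≈ 0.248 mA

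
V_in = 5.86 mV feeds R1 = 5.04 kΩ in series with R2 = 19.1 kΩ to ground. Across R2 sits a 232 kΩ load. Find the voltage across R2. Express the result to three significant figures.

V_out ≈ 4.56 mV

The load sits in parallel with R2, giving an effective lower resistance R2' = R2·R_L/(R2+R_L) = 17.65 kΩ.
Voltage divider with the loaded lower leg: V_out = 5.86 × 17.65/(5.04 + 17.65) = 5.86 × 0.7778 = 4.558 mV.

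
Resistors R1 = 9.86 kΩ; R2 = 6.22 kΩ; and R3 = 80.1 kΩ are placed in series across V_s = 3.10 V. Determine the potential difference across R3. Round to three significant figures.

V ≈ 2.58 V

Series total: ΣR = 9.86 + 6.22 + 80.1 = 96.18 kΩ.
By the voltage-divider rule, V = 3.10 × 80.10/96.18 = 2.582 V.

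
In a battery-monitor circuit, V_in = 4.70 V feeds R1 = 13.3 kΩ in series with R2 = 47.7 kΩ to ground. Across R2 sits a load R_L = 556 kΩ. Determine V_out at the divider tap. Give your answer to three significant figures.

The load sits in parallel with R2, giving an effective lower resistance R2' = R2·R_L/(R2+R_L) = 43.93 kΩ.
Then V_out = V_in · R2'/(R1 + R2') = 4.70 × 43.93/57.23 = 3.608 V.
(Unloaded it would be 3.68 V; the load pulls it down.)

V_out ≈ 3.61 V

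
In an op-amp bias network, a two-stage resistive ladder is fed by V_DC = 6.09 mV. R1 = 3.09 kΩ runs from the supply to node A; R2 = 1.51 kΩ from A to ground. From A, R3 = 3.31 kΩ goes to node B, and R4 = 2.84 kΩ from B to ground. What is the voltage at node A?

V_A ≈ 1.72 mV

The second stage (R3 + R4 = 6.150 kΩ) loads node A in parallel with R2.
Effective lower resistance at A: R2 ‖ 6.150 = 1.212 kΩ.
So V_A = 6.09 × 0.2818 = 1.716 mV.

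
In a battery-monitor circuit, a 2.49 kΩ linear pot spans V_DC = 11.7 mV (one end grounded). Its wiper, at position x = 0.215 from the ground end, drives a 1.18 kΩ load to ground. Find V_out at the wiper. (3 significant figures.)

V_out ≈ 1.85 mV

The pot divides into 1.955 kΩ above the wiper and 0.5353 kΩ below.
(x·R_p) ‖ R_L = 0.3683 kΩ.
Loaded-divider output: V_out = 11.7 × 0.1585 = 1.855 mV.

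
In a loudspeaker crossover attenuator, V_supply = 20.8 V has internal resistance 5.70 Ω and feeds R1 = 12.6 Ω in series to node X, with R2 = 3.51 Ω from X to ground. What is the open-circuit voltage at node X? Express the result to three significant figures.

R1' = 5.70 + 12.6 = 18.30 Ω (source resistance + R1).
With X open, the divider is unloaded: V_th = 20.8 × 3.51/21.81 = 3.347 V.

V_th ≈ 3.35 V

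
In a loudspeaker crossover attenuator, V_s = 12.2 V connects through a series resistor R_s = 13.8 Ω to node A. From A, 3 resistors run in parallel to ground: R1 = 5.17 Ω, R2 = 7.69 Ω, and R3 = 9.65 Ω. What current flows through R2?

I ≈ 0.230 A

Combine the parallel branches: R_p = (1/5.17 + 1/7.69 + 1/9.65)⁻¹ = 2.341 Ω.
V_A by voltage divider: V_A = 12.2 × 2.341/(13.8 + 2.341) = 1.770 V.
I(R2) = V_A / R2 = 1.770/7.69 = 0.2301 A.
(Check via current divider: I_total = 0.7558 A; share G_k/ΣG = 0.3045 → same result.)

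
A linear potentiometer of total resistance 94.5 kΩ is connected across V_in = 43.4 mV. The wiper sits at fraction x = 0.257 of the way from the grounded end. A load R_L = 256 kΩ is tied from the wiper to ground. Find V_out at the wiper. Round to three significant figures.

Lower segment x·R_p = 24.29 kΩ; upper segment (1−x)·R_p = 70.21 kΩ.
(x·R_p) ‖ R_L = 22.18 kΩ.
Then V_out = V_in · 22.18/(70.21 + 22.18) = 10.42 mV.

V_out ≈ 10.4 mV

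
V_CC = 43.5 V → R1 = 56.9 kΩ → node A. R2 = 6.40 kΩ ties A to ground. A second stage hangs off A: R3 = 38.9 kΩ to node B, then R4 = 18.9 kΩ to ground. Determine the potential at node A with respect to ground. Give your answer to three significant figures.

The second stage (R3 + R4 = 57.80 kΩ) loads node A in parallel with R2.
R2 ‖ (R3+R4) = 5.762 kΩ.
So V_A = 43.5 × 0.09195 = 4.000 V.

V_A ≈ 4.00 V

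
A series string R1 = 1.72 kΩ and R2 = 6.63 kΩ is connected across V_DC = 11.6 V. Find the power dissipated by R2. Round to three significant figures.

The common current is I = 11.6/8.350 = 1.389 mA.
P(R2) = I²·R2 = (1.389)² × 6.63 = 12.80 mW.

P ≈ 12.8 mW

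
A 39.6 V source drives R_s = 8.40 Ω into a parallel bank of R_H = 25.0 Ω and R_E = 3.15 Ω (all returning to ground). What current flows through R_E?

Equivalent of the parallel group: R_p = 2.798 Ω.
V_A by voltage divider: V_A = 39.6 × 2.798/(8.40 + 2.798) = 9.893 V.
I(R_E) = V_A / R_E = 9.893/3.15 = 3.141 A.
(Check via current divider: I_total = 3.536 A; share G_k/ΣG = 0.8881 → same result.)

I ≈ 3.14 A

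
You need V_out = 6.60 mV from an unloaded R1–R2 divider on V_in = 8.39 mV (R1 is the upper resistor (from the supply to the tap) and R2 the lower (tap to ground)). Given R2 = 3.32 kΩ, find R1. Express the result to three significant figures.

R1 ≈ 0.900 kΩ

The divider ratio is R2/(R1+R2) = 6.60/8.39 = 0.7867.
So R1 = R2 · (V_in/V_out − 1) = 3.32 × (8.39/6.60 − 1) = 3.32 × 0.2712 = 0.9004 kΩ.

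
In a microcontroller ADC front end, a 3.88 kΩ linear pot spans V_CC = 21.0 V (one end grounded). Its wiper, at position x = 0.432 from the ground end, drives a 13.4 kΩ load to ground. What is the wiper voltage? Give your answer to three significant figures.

The pot divides into 2.204 kΩ above the wiper and 1.676 kΩ below.
R_L loads the lower segment: effective lower R = 1.490 kΩ.
Loaded-divider output: V_out = 21.0 × 0.4033 = 8.470 V.

V_out ≈ 8.47 V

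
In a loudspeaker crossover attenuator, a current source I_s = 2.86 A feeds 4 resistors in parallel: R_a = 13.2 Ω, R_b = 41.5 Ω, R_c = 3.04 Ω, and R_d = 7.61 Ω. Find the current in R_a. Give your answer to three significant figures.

Conductances: ΣG = 1/13.2 + 1/41.5 + 1/3.04 + 1/7.61 = 0.5602 (1/Ω).
Current divider: I(R_a) = I_s · G_k/ΣG = 2.86 × (0.07576/0.5602) = 2.86 × 0.1352 = 0.3868 A.

I ≈ 0.387 A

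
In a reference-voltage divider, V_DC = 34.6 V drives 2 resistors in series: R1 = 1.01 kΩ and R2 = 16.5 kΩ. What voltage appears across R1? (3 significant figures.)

V ≈ 2.00 V

Series total: ΣR = 1.01 + 16.5 = 17.51 kΩ.
V = V_DC · R/ΣR = 34.6 × 0.05768 = 1.996 V.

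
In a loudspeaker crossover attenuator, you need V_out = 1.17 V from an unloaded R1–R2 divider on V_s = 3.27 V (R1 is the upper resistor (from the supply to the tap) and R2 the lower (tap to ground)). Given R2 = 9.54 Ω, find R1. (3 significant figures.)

R1 ≈ 17.1 Ω

Required fraction k = V_out/V_s = 0.3578.
So R1 = R2 · (V_s/V_out − 1) = 9.54 × (3.27/1.17 − 1) = 9.54 × 1.795 = 17.12 Ω.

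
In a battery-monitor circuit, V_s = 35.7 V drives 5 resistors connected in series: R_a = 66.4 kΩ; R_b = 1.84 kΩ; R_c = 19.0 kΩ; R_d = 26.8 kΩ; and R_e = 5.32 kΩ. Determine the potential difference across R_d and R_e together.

Series total: ΣR = 66.4 + 1.84 + 19.0 + 26.8 + 5.32 = 119.4 kΩ.
R_{R_d..R_e} = 26.8 + 5.32 = 32.12 kΩ.
V = V_s · R/ΣR = 35.7 × 0.2691 = 9.607 V.

V ≈ 9.61 V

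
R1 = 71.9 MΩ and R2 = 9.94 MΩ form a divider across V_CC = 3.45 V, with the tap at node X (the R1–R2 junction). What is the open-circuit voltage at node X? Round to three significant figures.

V_th ≈ 0.419 V

V_th is the unloaded tap voltage: V_CC · R2/(R1+R2) = 3.45 × 0.1215 = 0.4190 V.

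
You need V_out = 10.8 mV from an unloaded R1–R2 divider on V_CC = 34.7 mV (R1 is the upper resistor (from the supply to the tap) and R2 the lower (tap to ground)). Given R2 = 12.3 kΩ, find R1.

R1 ≈ 27.2 kΩ

V_out/V_CC = R2/(R1+R2) = 0.3112.
R1 = R2·(1/k − 1) = 12.3 × 2.213 = 27.22 kΩ.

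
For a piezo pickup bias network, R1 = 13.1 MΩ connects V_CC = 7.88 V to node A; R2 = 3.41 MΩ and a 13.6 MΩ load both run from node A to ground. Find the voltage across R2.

First combine the lower leg with the load: R2 ‖ R_L = 2.726 MΩ.
Then V_out = V_CC · R2'/(R1 + R2') = 7.88 × 2.726/15.83 = 1.357 V.

V_out ≈ 1.36 V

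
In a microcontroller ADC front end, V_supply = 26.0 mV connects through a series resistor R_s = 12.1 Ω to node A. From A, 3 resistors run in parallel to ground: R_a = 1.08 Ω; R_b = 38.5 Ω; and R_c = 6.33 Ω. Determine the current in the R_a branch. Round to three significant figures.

I ≈ 1.67 mA

Equivalent of the parallel group: R_p = 0.9010 Ω.
Node voltage V_A = V_supply · R_p/(R_s + R_p) = 26.0 × 0.06930 = 1.802 mV.
I(R_a) = V_A / R_a = 1.802/1.08 = 1.668 mA.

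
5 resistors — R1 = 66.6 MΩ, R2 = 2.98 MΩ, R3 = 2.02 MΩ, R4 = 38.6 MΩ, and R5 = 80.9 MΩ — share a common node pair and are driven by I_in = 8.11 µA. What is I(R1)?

I ≈ 0.138 µA

Conductances: ΣG = 1/66.6 + 1/2.98 + 1/2.02 + 1/38.6 + 1/80.9 = 0.8839 (1/MΩ).
R1 takes the fraction G_k/ΣG = 0.01502/0.8839 = 0.01699, so I = 8.11 × 0.01699 = 0.1378 µA.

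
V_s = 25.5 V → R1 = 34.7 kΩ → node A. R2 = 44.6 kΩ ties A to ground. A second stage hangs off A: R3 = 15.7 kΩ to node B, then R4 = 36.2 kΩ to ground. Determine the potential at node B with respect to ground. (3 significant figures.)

The second stage (R3 + R4 = 51.90 kΩ) loads node A in parallel with R2.
Effective lower resistance at A: R2 ‖ 51.90 = 23.99 kΩ.
So V_A = 25.5 × 0.4087 = 10.42 V.
Then the unloaded second divider: V_B = V_A × R4/(R3+R4) = 10.42 × 0.6975 = 7.270 V.

V_B ≈ 7.27 V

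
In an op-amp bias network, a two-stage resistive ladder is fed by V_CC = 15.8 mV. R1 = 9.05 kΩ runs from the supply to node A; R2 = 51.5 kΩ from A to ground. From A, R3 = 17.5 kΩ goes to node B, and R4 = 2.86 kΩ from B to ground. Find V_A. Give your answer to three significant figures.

V_A ≈ 9.75 mV

Node A sees R2 in parallel with the series input of stage 2, R3 + R4 = 20.36 kΩ.
Effective lower resistance at A: R2 ‖ 20.36 = 14.59 kΩ.
V_A = 15.8 × 14.59/(9.05 + 14.59) = 9.752 mV.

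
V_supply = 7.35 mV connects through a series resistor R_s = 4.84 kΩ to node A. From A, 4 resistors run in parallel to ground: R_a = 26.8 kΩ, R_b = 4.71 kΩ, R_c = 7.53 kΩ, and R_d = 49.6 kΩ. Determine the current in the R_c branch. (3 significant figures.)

I ≈ 0.331 µA

Combine the parallel branches: R_p = (1/26.8 + 1/4.71 + 1/7.53 + 1/49.6)⁻¹ = 2.484 kΩ.
V_A by voltage divider: V_A = 7.35 × 2.484/(4.84 + 2.484) = 2.493 mV.
Branch current I = V_A/R_c = 2.493/7.53 = 0.3310 µA.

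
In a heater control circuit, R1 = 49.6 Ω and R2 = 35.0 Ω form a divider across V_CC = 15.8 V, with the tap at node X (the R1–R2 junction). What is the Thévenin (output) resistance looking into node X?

With V_CC suppressed (replaced by a short), R_th = R1 ‖ R2 = (49.60 × 35.0)/(49.60 + 35.0) = 20.52 Ω.

R_th ≈ 20.5 Ω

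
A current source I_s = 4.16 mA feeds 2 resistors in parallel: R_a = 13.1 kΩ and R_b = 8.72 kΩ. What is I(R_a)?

I ≈ 1.66 mA

For two parallel branches, I_k = I_s · (other R)/(sum of R).
I(R_a) = 4.16 × 8.72/(13.1 + 8.72) = 4.16 × 0.3996 = 1.662 mA.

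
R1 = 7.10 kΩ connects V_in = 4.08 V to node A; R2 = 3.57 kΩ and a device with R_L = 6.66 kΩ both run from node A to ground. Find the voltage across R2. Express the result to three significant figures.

R2 ‖ R_L = (3.57 × 6.66)/(3.57 + 6.66) = 2.324 kΩ.
Now apply the divider: V_out = 4.08 × 0.2466 = 1.006 V.

V_out ≈ 1.01 V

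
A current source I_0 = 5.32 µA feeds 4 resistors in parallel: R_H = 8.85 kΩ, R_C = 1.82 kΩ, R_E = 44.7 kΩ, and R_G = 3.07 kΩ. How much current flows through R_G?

I ≈ 1.71 µA

Total conductance ΣG = 1/8.85 + 1/1.82 + 1/44.7 + 1/3.07 = 1.011 (units of 1/kΩ).
Current divider: I(R_G) = I_0 · G_k/ΣG = 5.32 × (0.3257/1.011) = 5.32 × 0.3223 = 1.715 µA.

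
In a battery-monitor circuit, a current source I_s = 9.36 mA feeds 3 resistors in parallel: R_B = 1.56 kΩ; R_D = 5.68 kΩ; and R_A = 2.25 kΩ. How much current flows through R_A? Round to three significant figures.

I ≈ 3.30 mA

Total conductance ΣG = 1/1.56 + 1/5.68 + 1/2.25 = 1.262 (units of 1/kΩ).
R_A takes the fraction G_k/ΣG = 0.4444/1.262 = 0.3523, so I = 9.36 × 0.3523 = 3.298 mA.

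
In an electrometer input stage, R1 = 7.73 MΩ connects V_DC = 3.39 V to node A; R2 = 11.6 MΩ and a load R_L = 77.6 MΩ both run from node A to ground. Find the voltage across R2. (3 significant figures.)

V_out ≈ 1.92 V

First combine the lower leg with the load: R2 ‖ R_L = 10.09 MΩ.
Voltage divider with the loaded lower leg: V_out = 3.39 × 10.09/(7.73 + 10.09) = 3.39 × 0.5663 = 1.920 V.
(Unloaded it would be 2.03 V; the load pulls it down.)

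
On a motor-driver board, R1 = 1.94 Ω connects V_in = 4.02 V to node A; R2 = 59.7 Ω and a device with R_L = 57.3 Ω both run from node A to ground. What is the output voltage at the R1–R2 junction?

V_out ≈ 3.77 V

R2 ‖ R_L = (59.7 × 57.3)/(59.7 + 57.3) = 29.24 Ω.
Then V_out = V_in · R2'/(R1 + R2') = 4.02 × 29.24/31.18 = 3.770 V.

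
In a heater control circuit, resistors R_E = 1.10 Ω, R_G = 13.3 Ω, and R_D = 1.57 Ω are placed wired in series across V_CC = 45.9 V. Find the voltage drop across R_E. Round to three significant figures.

V ≈ 3.16 V

ΣR = 1.10 + 13.3 + 1.57 = 15.97 Ω.
Voltage divider: V = V_CC · (1.100 / 15.97) = 45.9 × 0.06888 = 3.162 V.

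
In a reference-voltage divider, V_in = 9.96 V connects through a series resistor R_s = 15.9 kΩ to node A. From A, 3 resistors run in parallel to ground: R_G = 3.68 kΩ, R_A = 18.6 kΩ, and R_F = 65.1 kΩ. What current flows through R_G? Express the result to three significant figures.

I ≈ 0.422 mA

Parallel bank: R_p = 1/(1/3.68 + 1/18.6 + 1/65.1) = 2.934 kΩ.
V_A = 9.96 × 2.934/18.83 = 1.551 V.
I(R_G) = V_A / R_G = 1.551/3.68 = 0.4216 mA.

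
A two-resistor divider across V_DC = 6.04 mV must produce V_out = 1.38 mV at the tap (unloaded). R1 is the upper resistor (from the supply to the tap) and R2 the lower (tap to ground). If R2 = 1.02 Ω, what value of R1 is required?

R1 ≈ 3.44 Ω

Required fraction k = V_out/V_DC = 0.2285.
R1 = R2·(1/k − 1) = 1.02 × 3.377 = 3.444 Ω.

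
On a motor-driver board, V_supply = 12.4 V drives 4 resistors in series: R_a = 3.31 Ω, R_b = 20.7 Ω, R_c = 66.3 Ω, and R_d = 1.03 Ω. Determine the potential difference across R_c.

Total series resistance ΣR = 3.31 + 20.7 + 66.3 + 1.03 = 91.34 Ω.
Voltage divider: V = V_supply · (66.30 / 91.34) = 12.4 × 0.7259 = 9.001 V.

V ≈ 9.00 V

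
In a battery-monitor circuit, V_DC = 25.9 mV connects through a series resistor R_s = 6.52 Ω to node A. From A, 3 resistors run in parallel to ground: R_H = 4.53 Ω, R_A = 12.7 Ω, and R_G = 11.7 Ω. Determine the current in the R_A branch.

I ≈ 0.581 mA

Combine the parallel branches: R_p = (1/4.53 + 1/12.7 + 1/11.7)⁻¹ = 2.598 Ω.
Node voltage V_A = V_DC · R_p/(R_s + R_p) = 25.9 × 0.2849 = 7.379 mV.
I(R_A) = V_A / R_A = 7.379/12.7 = 0.5810 mA.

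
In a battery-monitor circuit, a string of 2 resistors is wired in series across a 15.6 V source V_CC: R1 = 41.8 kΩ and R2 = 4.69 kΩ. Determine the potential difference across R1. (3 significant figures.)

V ≈ 14.0 V

Total series resistance ΣR = 41.8 + 4.69 = 46.49 kΩ.
Voltage divider: V = V_CC · (41.80 / 46.49) = 15.6 × 0.8991 = 14.03 V.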